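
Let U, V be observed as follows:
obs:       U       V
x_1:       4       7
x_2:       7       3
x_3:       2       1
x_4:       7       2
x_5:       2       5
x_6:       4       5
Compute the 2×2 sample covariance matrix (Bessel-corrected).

Step 1 — column means:
  mean(U) = (4 + 7 + 2 + 7 + 2 + 4) / 6 = 26/6 = 4.3333
  mean(V) = (7 + 3 + 1 + 2 + 5 + 5) / 6 = 23/6 = 3.8333

Step 2 — sample covariance S[i,j] = (1/(n-1)) · Σ_k (x_{k,i} - mean_i) · (x_{k,j} - mean_j), with n-1 = 5.
  S[U,U] = ((-0.3333)·(-0.3333) + (2.6667)·(2.6667) + (-2.3333)·(-2.3333) + (2.6667)·(2.6667) + (-2.3333)·(-2.3333) + (-0.3333)·(-0.3333)) / 5 = 25.3333/5 = 5.0667
  S[U,V] = ((-0.3333)·(3.1667) + (2.6667)·(-0.8333) + (-2.3333)·(-2.8333) + (2.6667)·(-1.8333) + (-2.3333)·(1.1667) + (-0.3333)·(1.1667)) / 5 = -4.6667/5 = -0.9333
  S[V,V] = ((3.1667)·(3.1667) + (-0.8333)·(-0.8333) + (-2.8333)·(-2.8333) + (-1.8333)·(-1.8333) + (1.1667)·(1.1667) + (1.1667)·(1.1667)) / 5 = 24.8333/5 = 4.9667

S is symmetric (S[j,i] = S[i,j]). Assembling:

S = [[5.0667, -0.9333],
 [-0.9333, 4.9667]]


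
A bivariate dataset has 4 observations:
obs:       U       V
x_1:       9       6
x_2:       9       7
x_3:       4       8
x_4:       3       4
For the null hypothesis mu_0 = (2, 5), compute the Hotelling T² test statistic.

Step 1 — sample mean vector:
  mean(U) = (9 + 9 + 4 + 3) / 4 = 25/4 = 6.25
  mean(V) = (6 + 7 + 8 + 4) / 4 = 25/4 = 6.25
  x̄ = (6.25, 6.25),  deviation x̄ - mu_0 = (6.25, 6.25) - (2, 5) = (4.25, 1.25).

Step 2 — sample covariance matrix, S[i,j] = (1/(n-1)) · Σ_k (x_{k,i} - mean_i) · (x_{k,j} - mean_j), divisor n-1 = 3:
  S[U,U] = ((2.75)·(2.75) + (2.75)·(2.75) + (-2.25)·(-2.25) + (-3.25)·(-3.25)) / 3 = 30.75/3 = 10.25
  S[U,V] = ((2.75)·(-0.25) + (2.75)·(0.75) + (-2.25)·(1.75) + (-3.25)·(-2.25)) / 3 = 4.75/3 = 1.5833
  S[V,V] = ((-0.25)·(-0.25) + (0.75)·(0.75) + (1.75)·(1.75) + (-2.25)·(-2.25)) / 3 = 8.75/3 = 2.9167
  S = [[10.25, 1.5833],
 [1.5833, 2.9167]].

Step 3 — invert S. det(S) = 10.25·2.9167 - (1.5833)² = 27.3889.
  S^{-1} = (1/det) · [[d, -b], [-b, a]] = [[0.1065, -0.0578],
 [-0.0578, 0.3742]].

Step 4 — quadratic form (x̄ - mu_0)^T · S^{-1} · (x̄ - mu_0):
  S^{-1} · (x̄ - mu_0) = (0.3803, 0.2221),
  (x̄ - mu_0)^T · [...] = (4.25)·(0.3803) + (1.25)·(0.2221) = 1.894.

Step 5 — scale by n: T² = 4 · 1.894 = 7.5761.

T² ≈ 7.5761


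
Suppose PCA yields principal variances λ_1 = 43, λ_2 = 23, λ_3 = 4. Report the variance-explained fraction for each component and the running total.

Step 1 — total variance = trace(Sigma) = Σ λ_i = 43 + 23 + 4 = 70.

Step 2 — fraction explained by component i = λ_i / Σ λ:
  PC1: 43/70 = 0.6143
  PC2: 23/70 = 0.3286
  PC3: 4/70 = 0.0571

Step 3 — cumulative fraction after k components = (λ_1 + ... + λ_k) / Σ λ:
  k = 1: 43/70 = 0.6143
  k = 2: (43 + 23)/70 = 66/70 = 0.9429
  k = 3: (43 + 23 + 4)/70 = 70/70 = 1

Summary (fraction, with percent):

explained: PC1 0.6143 (61.43%), PC2 0.3286 (32.86%), PC3 0.0571 (5.71%);  cumulative: 0.6143, 0.9429, 1


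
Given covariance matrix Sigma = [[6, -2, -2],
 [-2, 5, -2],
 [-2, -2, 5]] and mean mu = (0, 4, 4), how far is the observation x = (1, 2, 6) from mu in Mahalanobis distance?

Step 1 — centre the observation: (x - mu) = (1, -2, 2).

Step 2 — invert Sigma (cofactor / det for 3×3, or solve directly):
  Sigma^{-1} = [[0.3, 0.2, 0.2],
 [0.2, 0.3714, 0.2286],
 [0.2, 0.2286, 0.3714]].

Step 3 — form the quadratic (x - mu)^T · Sigma^{-1} · (x - mu):
  Sigma^{-1} · (x - mu) = (0.3, -0.0857, 0.4857).
  (x - mu)^T · [Sigma^{-1} · (x - mu)] = (1)·(0.3) + (-2)·(-0.0857) + (2)·(0.4857) = 1.4429.

Step 4 — take square root: d = √(1.4429) ≈ 1.2012.

d(x, mu) = √(1.4429) ≈ 1.2012


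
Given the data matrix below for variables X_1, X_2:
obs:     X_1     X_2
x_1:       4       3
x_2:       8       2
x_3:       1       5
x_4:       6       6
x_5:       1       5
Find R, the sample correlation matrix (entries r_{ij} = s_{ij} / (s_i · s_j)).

Step 1 — column means:
  mean(X_1) = (4 + 8 + 1 + 6 + 1) / 5 = 20/5 = 4
  mean(X_2) = (3 + 2 + 5 + 6 + 5) / 5 = 21/5 = 4.2

Step 2 — sample variances and covariances s[i,j] = (1/(n-1)) · Σ_k (x_{k,i} - mean_i) · (x_{k,j} - mean_j), with n-1 = 4:
  s[X_1,X_1] = ((0)·(0) + (4)·(4) + (-3)·(-3) + (2)·(2) + (-3)·(-3)) / 4 = 38/4 = 9.5
  s[X_1,X_2] = ((0)·(-1.2) + (4)·(-2.2) + (-3)·(0.8) + (2)·(1.8) + (-3)·(0.8)) / 4 = -10/4 = -2.5
  s[X_2,X_2] = ((-1.2)·(-1.2) + (-2.2)·(-2.2) + (0.8)·(0.8) + (1.8)·(1.8) + (0.8)·(0.8)) / 4 = 10.8/4 = 2.7
  Sample standard deviations s_i = √(s[i,i]):
  s(X_1) = √(9.5) = 3.0822
  s(X_2) = √(2.7) = 1.6432

Step 3 — r_{ij} = s_{ij} / (s_i · s_j):
  r[X_1,X_1] = 1 (diagonal).
  r[X_1,X_2] = -2.5 / (3.0822 · 1.6432) = -2.5 / 5.0646 = -0.4936
  r[X_2,X_2] = 1 (diagonal).

R is symmetric with unit diagonal. Assembling:

R = [[1, -0.4936],
 [-0.4936, 1]]


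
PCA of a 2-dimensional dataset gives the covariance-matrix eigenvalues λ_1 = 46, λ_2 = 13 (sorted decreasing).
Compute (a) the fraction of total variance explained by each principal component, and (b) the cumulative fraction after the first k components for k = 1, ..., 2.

Step 1 — total variance = trace(Sigma) = Σ λ_i = 46 + 13 = 59.

Step 2 — fraction explained by component i = λ_i / Σ λ:
  PC1: 46/59 = 0.7797
  PC2: 13/59 = 0.2203

Step 3 — cumulative fraction after k components = (λ_1 + ... + λ_k) / Σ λ:
  k = 1: 46/59 = 0.7797
  k = 2: (46 + 13)/59 = 59/59 = 1

Summary (fraction, with percent):

explained: PC1 0.7797 (77.97%), PC2 0.2203 (22.03%);  cumulative: 0.7797, 1


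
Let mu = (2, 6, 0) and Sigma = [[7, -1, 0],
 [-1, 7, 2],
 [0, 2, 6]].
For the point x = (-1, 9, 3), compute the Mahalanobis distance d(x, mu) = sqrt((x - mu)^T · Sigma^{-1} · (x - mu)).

Step 1 — centre the observation: (x - mu) = (-3, 3, 3).

Step 2 — invert Sigma (cofactor / det for 3×3, or solve directly):
  Sigma^{-1} = [[0.1462, 0.0231, -0.0077],
 [0.0231, 0.1615, -0.0538],
 [-0.0077, -0.0538, 0.1846]].

Step 3 — form the quadratic (x - mu)^T · Sigma^{-1} · (x - mu):
  Sigma^{-1} · (x - mu) = (-0.3923, 0.2538, 0.4154).
  (x - mu)^T · [Sigma^{-1} · (x - mu)] = (-3)·(-0.3923) + (3)·(0.2538) + (3)·(0.4154) = 3.1846.

Step 4 — take square root: d = √(3.1846) ≈ 1.7845.

d(x, mu) = √(3.1846) ≈ 1.7845


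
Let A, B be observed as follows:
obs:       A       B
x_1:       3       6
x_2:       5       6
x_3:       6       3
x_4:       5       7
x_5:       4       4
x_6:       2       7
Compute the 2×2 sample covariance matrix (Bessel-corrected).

Step 1 — column means:
  mean(A) = (3 + 5 + 6 + 5 + 4 + 2) / 6 = 25/6 = 4.1667
  mean(B) = (6 + 6 + 3 + 7 + 4 + 7) / 6 = 33/6 = 5.5

Step 2 — sample covariance S[i,j] = (1/(n-1)) · Σ_k (x_{k,i} - mean_i) · (x_{k,j} - mean_j), with n-1 = 5.
  S[A,A] = ((-1.1667)·(-1.1667) + (0.8333)·(0.8333) + (1.8333)·(1.8333) + (0.8333)·(0.8333) + (-0.1667)·(-0.1667) + (-2.1667)·(-2.1667)) / 5 = 10.8333/5 = 2.1667
  S[A,B] = ((-1.1667)·(0.5) + (0.8333)·(0.5) + (1.8333)·(-2.5) + (0.8333)·(1.5) + (-0.1667)·(-1.5) + (-2.1667)·(1.5)) / 5 = -6.5/5 = -1.3
  S[B,B] = ((0.5)·(0.5) + (0.5)·(0.5) + (-2.5)·(-2.5) + (1.5)·(1.5) + (-1.5)·(-1.5) + (1.5)·(1.5)) / 5 = 13.5/5 = 2.7

S is symmetric (S[j,i] = S[i,j]). Assembling:

S = [[2.1667, -1.3],
 [-1.3, 2.7]]


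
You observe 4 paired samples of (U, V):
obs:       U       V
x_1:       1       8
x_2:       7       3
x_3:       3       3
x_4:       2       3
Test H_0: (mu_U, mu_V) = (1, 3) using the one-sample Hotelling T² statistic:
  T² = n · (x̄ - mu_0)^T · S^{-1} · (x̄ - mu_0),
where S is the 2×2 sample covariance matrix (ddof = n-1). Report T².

Step 1 — sample mean vector:
  mean(U) = (1 + 7 + 3 + 2) / 4 = 13/4 = 3.25
  mean(V) = (8 + 3 + 3 + 3) / 4 = 17/4 = 4.25
  x̄ = (3.25, 4.25),  deviation x̄ - mu_0 = (3.25, 4.25) - (1, 3) = (2.25, 1.25).

Step 2 — sample covariance matrix, S[i,j] = (1/(n-1)) · Σ_k (x_{k,i} - mean_i) · (x_{k,j} - mean_j), divisor n-1 = 3:
  S[U,U] = ((-2.25)·(-2.25) + (3.75)·(3.75) + (-0.25)·(-0.25) + (-1.25)·(-1.25)) / 3 = 20.75/3 = 6.9167
  S[U,V] = ((-2.25)·(3.75) + (3.75)·(-1.25) + (-0.25)·(-1.25) + (-1.25)·(-1.25)) / 3 = -11.25/3 = -3.75
  S[V,V] = ((3.75)·(3.75) + (-1.25)·(-1.25) + (-1.25)·(-1.25) + (-1.25)·(-1.25)) / 3 = 18.75/3 = 6.25
  S = [[6.9167, -3.75],
 [-3.75, 6.25]].

Step 3 — invert S. det(S) = 6.9167·6.25 - (-3.75)² = 29.1667.
  S^{-1} = (1/det) · [[d, -b], [-b, a]] = [[0.2143, 0.1286],
 [0.1286, 0.2371]].

Step 4 — quadratic form (x̄ - mu_0)^T · S^{-1} · (x̄ - mu_0):
  S^{-1} · (x̄ - mu_0) = (0.6429, 0.5857),
  (x̄ - mu_0)^T · [...] = (2.25)·(0.6429) + (1.25)·(0.5857) = 2.1786.

Step 5 — scale by n: T² = 4 · 2.1786 = 8.7143.

T² ≈ 8.7143


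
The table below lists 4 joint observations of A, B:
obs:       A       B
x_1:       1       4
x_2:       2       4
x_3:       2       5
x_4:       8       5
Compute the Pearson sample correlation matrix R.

Step 1 — column means:
  mean(A) = (1 + 2 + 2 + 8) / 4 = 13/4 = 3.25
  mean(B) = (4 + 4 + 5 + 5) / 4 = 18/4 = 4.5

Step 2 — sample variances and covariances s[i,j] = (1/(n-1)) · Σ_k (x_{k,i} - mean_i) · (x_{k,j} - mean_j), with n-1 = 3:
  s[A,A] = ((-2.25)·(-2.25) + (-1.25)·(-1.25) + (-1.25)·(-1.25) + (4.75)·(4.75)) / 3 = 30.75/3 = 10.25
  s[A,B] = ((-2.25)·(-0.5) + (-1.25)·(-0.5) + (-1.25)·(0.5) + (4.75)·(0.5)) / 3 = 3.5/3 = 1.1667
  s[B,B] = ((-0.5)·(-0.5) + (-0.5)·(-0.5) + (0.5)·(0.5) + (0.5)·(0.5)) / 3 = 1/3 = 0.3333
  Sample standard deviations s_i = √(s[i,i]):
  s(A) = √(10.25) = 3.2016
  s(B) = √(0.3333) = 0.5774

Step 3 — r_{ij} = s_{ij} / (s_i · s_j):
  r[A,A] = 1 (diagonal).
  r[A,B] = 1.1667 / (3.2016 · 0.5774) = 1.1667 / 1.8484 = 0.6312
  r[B,B] = 1 (diagonal).

R is symmetric with unit diagonal. Assembling:

R = [[1, 0.6312],
 [0.6312, 1]]


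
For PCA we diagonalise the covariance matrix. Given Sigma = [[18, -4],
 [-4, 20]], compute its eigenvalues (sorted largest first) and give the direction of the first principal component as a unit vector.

Step 1 — characteristic polynomial of 2×2 Sigma:
  det(Sigma - λI) = λ² - trace · λ + det = 0.
  trace = 18 + 20 = 38, det = 18·20 - (-4)² = 344.
Step 2 — discriminant:
  Δ = trace² - 4·det = 1444 - 1376 = 68.
Step 3 — eigenvalues:
  λ = (trace ± √Δ)/2 = (38 ± 8.2462)/2,
  λ_1 = 23.1231,  λ_2 = 14.8769.

Step 4 — unit eigenvector for λ_1: solve (Sigma - λ_1 I)v = 0. First row:
  (18 - 23.1231)·v_x + (-4)·v_y = 0, i.e. (-5.1231)·v_x + (-4)·v_y = 0,
  so v ∝ (b, λ_1 - a) = (-4, 5.1231); multiply by -1 so the first entry is positive: u = (4, -5.1231).
  ||u|| = √((4)² + (-5.1231)²) = √(42.2462) ≈ 6.4997,
  v_1 = u/||u|| ≈ (0.6154, -0.7882) (||v_1|| = 1).

λ_1 = 23.1231,  λ_2 = 14.8769;  v_1 ≈ (0.6154, -0.7882)


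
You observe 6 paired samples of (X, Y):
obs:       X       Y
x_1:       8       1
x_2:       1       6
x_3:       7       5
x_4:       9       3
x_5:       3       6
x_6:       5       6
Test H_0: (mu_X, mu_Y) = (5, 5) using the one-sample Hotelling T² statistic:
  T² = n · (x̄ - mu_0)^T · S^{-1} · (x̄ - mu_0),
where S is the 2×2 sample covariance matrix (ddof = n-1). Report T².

Step 1 — sample mean vector:
  mean(X) = (8 + 1 + 7 + 9 + 3 + 5) / 6 = 33/6 = 5.5
  mean(Y) = (1 + 6 + 5 + 3 + 6 + 6) / 6 = 27/6 = 4.5
  x̄ = (5.5, 4.5),  deviation x̄ - mu_0 = (5.5, 4.5) - (5, 5) = (0.5, -0.5).

Step 2 — sample covariance matrix, S[i,j] = (1/(n-1)) · Σ_k (x_{k,i} - mean_i) · (x_{k,j} - mean_j), divisor n-1 = 5:
  S[X,X] = ((2.5)·(2.5) + (-4.5)·(-4.5) + (1.5)·(1.5) + (3.5)·(3.5) + (-2.5)·(-2.5) + (-0.5)·(-0.5)) / 5 = 47.5/5 = 9.5
  S[X,Y] = ((2.5)·(-3.5) + (-4.5)·(1.5) + (1.5)·(0.5) + (3.5)·(-1.5) + (-2.5)·(1.5) + (-0.5)·(1.5)) / 5 = -24.5/5 = -4.9
  S[Y,Y] = ((-3.5)·(-3.5) + (1.5)·(1.5) + (0.5)·(0.5) + (-1.5)·(-1.5) + (1.5)·(1.5) + (1.5)·(1.5)) / 5 = 21.5/5 = 4.3
  S = [[9.5, -4.9],
 [-4.9, 4.3]].

Step 3 — invert S. det(S) = 9.5·4.3 - (-4.9)² = 16.84.
  S^{-1} = (1/det) · [[d, -b], [-b, a]] = [[0.2553, 0.291],
 [0.291, 0.5641]].

Step 4 — quadratic form (x̄ - mu_0)^T · S^{-1} · (x̄ - mu_0):
  S^{-1} · (x̄ - mu_0) = (-0.0178, -0.1366),
  (x̄ - mu_0)^T · [...] = (0.5)·(-0.0178) + (-0.5)·(-0.1366) = 0.0594.

Step 5 — scale by n: T² = 6 · 0.0594 = 0.3563.

T² ≈ 0.3563


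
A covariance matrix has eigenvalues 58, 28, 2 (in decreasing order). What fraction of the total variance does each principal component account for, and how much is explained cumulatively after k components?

Step 1 — total variance = trace(Sigma) = Σ λ_i = 58 + 28 + 2 = 88.

Step 2 — fraction explained by component i = λ_i / Σ λ:
  PC1: 58/88 = 0.6591
  PC2: 28/88 = 0.3182
  PC3: 2/88 = 0.0227

Step 3 — cumulative fraction after k components = (λ_1 + ... + λ_k) / Σ λ:
  k = 1: 58/88 = 0.6591
  k = 2: (58 + 28)/88 = 86/88 = 0.9773
  k = 3: (58 + 28 + 2)/88 = 88/88 = 1

Summary (fraction, with percent):

explained: PC1 0.6591 (65.91%), PC2 0.3182 (31.82%), PC3 0.0227 (2.27%);  cumulative: 0.6591, 0.9773, 1


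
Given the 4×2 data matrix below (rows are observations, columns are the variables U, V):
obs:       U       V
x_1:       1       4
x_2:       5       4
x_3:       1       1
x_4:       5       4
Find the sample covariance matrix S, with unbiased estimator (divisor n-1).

Step 1 — column means:
  mean(U) = (1 + 5 + 1 + 5) / 4 = 12/4 = 3
  mean(V) = (4 + 4 + 1 + 4) / 4 = 13/4 = 3.25

Step 2 — sample covariance S[i,j] = (1/(n-1)) · Σ_k (x_{k,i} - mean_i) · (x_{k,j} - mean_j), with n-1 = 3.
  S[U,U] = ((-2)·(-2) + (2)·(2) + (-2)·(-2) + (2)·(2)) / 3 = 16/3 = 5.3333
  S[U,V] = ((-2)·(0.75) + (2)·(0.75) + (-2)·(-2.25) + (2)·(0.75)) / 3 = 6/3 = 2
  S[V,V] = ((0.75)·(0.75) + (0.75)·(0.75) + (-2.25)·(-2.25) + (0.75)·(0.75)) / 3 = 6.75/3 = 2.25

S is symmetric (S[j,i] = S[i,j]). Assembling:

S = [[5.3333, 2],
 [2, 2.25]]


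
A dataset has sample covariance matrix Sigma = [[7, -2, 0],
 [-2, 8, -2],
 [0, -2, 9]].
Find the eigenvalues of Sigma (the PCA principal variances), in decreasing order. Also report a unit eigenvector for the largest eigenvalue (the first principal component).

Step 1 — characteristic polynomial p(λ) = det(λI - Sigma) = λ³ - tr·λ² + c_1·λ - det, where tr = trace, c_1 = sum of the principal 2×2 minors, det = det(Sigma):
  tr = 7 + 8 + 9 = 24,
  c_1 = (7·8 - (-2)²) + (7·9 - (0)²) + (8·9 - (-2)²) = 52 + 63 + 68 = 183,
  det = 7·(8·9 - (-2)²) - (-2)·((-2)·9 - (-2)·(0)) + (0)·((-2)·(-2) - 8·(0)) = 7·(68) - (-2)·(-18) + (0)·(4) = 440.
  So p(λ) = λ³ - 24λ² + 183λ - 440.
Step 2 — look for an integer root (rational root theorem: any rational root is an integer divisor of 440). Testing λ = 5:
  p(5) = 125 - 600 + 915 - 440 = 0  ✓
  Dividing out (λ - 5): p(λ) = (λ - 5)(λ² - 19λ + 88).
Step 3 — remaining eigenvalues from the quadratic λ² - 19λ + 88 = 0:
  Δ = 19² - 4·88 = 361 - 352 = 9,  λ = (19 ± √9)/2 = (19 ± 3)/2 = 11 or 8.
  Sorted: λ_1 = 11,  λ_2 = 8,  λ_3 = 5  (check: sum = 24 = tr ✓).

Step 4 — unit eigenvector for λ_1 = 11: v spans the null space of (Sigma - λ_1 I), whose rows are
  r_1 = (-4, -2, 0),  r_2 = (-2, -3, -2),  r_3 = (0, -2, -2).
  v is orthogonal to every row, so take v ∝ r_1 × r_2 = ((-2)·(-2) - (0)·(-3), (0)·(-2) - (-4)·(-2), (-4)·(-3) - (-2)·(-2)) = (4, -8, 8).
  Rescale (divide by 4): u = (1, -2, 2).
  ||u|| = √((1)² + (-2)² + (2)²) = √(9) = 3,  v_1 = u/||u|| ≈ (0.3333, -0.6667, 0.6667) (||v_1|| = 1).

λ_1 = 11,  λ_2 = 8,  λ_3 = 5;  v_1 ≈ (0.3333, -0.6667, 0.6667)


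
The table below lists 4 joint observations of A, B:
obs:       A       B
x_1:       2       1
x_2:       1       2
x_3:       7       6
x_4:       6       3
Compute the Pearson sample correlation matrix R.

Step 1 — column means:
  mean(A) = (2 + 1 + 7 + 6) / 4 = 16/4 = 4
  mean(B) = (1 + 2 + 6 + 3) / 4 = 12/4 = 3

Step 2 — sample variances and covariances s[i,j] = (1/(n-1)) · Σ_k (x_{k,i} - mean_i) · (x_{k,j} - mean_j), with n-1 = 3:
  s[A,A] = ((-2)·(-2) + (-3)·(-3) + (3)·(3) + (2)·(2)) / 3 = 26/3 = 8.6667
  s[A,B] = ((-2)·(-2) + (-3)·(-1) + (3)·(3) + (2)·(0)) / 3 = 16/3 = 5.3333
  s[B,B] = ((-2)·(-2) + (-1)·(-1) + (3)·(3) + (0)·(0)) / 3 = 14/3 = 4.6667
  Sample standard deviations s_i = √(s[i,i]):
  s(A) = √(8.6667) = 2.9439
  s(B) = √(4.6667) = 2.1602

Step 3 — r_{ij} = s_{ij} / (s_i · s_j):
  r[A,A] = 1 (diagonal).
  r[A,B] = 5.3333 / (2.9439 · 2.1602) = 5.3333 / 6.3596 = 0.8386
  r[B,B] = 1 (diagonal).

R is symmetric with unit diagonal. Assembling:

R = [[1, 0.8386],
 [0.8386, 1]]


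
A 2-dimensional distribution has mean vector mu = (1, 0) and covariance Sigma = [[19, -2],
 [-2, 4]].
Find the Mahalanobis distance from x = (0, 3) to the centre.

Step 1 — centre the observation: (x - mu) = (-1, 3).

Step 2 — invert Sigma. det(Sigma) = 19·4 - (-2)² = 72.
  Sigma^{-1} = (1/det) · [[d, -b], [-b, a]] = [[0.0556, 0.0278],
 [0.0278, 0.2639]].

Step 3 — form the quadratic (x - mu)^T · Sigma^{-1} · (x - mu):
  Sigma^{-1} · (x - mu) = (0.0278, 0.7639).
  (x - mu)^T · [Sigma^{-1} · (x - mu)] = (-1)·(0.0278) + (3)·(0.7639) = 2.2639.

Step 4 — take square root: d = √(2.2639) ≈ 1.5046.

d(x, mu) = √(2.2639) ≈ 1.5046


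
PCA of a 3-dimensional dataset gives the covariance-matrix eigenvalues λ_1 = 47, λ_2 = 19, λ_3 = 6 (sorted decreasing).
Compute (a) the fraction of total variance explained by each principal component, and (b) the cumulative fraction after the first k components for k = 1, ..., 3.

Step 1 — total variance = trace(Sigma) = Σ λ_i = 47 + 19 + 6 = 72.

Step 2 — fraction explained by component i = λ_i / Σ λ:
  PC1: 47/72 = 0.6528
  PC2: 19/72 = 0.2639
  PC3: 6/72 = 0.0833

Step 3 — cumulative fraction after k components = (λ_1 + ... + λ_k) / Σ λ:
  k = 1: 47/72 = 0.6528
  k = 2: (47 + 19)/72 = 66/72 = 0.9167
  k = 3: (47 + 19 + 6)/72 = 72/72 = 1

Summary (fraction, with percent):

explained: PC1 0.6528 (65.28%), PC2 0.2639 (26.39%), PC3 0.0833 (8.33%);  cumulative: 0.6528, 0.9167, 1


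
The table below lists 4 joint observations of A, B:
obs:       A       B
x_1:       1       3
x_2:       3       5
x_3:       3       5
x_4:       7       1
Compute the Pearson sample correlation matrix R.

Step 1 — column means:
  mean(A) = (1 + 3 + 3 + 7) / 4 = 14/4 = 3.5
  mean(B) = (3 + 5 + 5 + 1) / 4 = 14/4 = 3.5

Step 2 — sample variances and covariances s[i,j] = (1/(n-1)) · Σ_k (x_{k,i} - mean_i) · (x_{k,j} - mean_j), with n-1 = 3:
  s[A,A] = ((-2.5)·(-2.5) + (-0.5)·(-0.5) + (-0.5)·(-0.5) + (3.5)·(3.5)) / 3 = 19/3 = 6.3333
  s[A,B] = ((-2.5)·(-0.5) + (-0.5)·(1.5) + (-0.5)·(1.5) + (3.5)·(-2.5)) / 3 = -9/3 = -3
  s[B,B] = ((-0.5)·(-0.5) + (1.5)·(1.5) + (1.5)·(1.5) + (-2.5)·(-2.5)) / 3 = 11/3 = 3.6667
  Sample standard deviations s_i = √(s[i,i]):
  s(A) = √(6.3333) = 2.5166
  s(B) = √(3.6667) = 1.9149

Step 3 — r_{ij} = s_{ij} / (s_i · s_j):
  r[A,A] = 1 (diagonal).
  r[A,B] = -3 / (2.5166 · 1.9149) = -3 / 4.8189 = -0.6225
  r[B,B] = 1 (diagonal).

R is symmetric with unit diagonal. Assembling:

R = [[1, -0.6225],
 [-0.6225, 1]]


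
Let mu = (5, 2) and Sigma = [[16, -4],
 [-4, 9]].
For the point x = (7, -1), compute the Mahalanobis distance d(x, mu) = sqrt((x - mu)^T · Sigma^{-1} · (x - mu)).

Step 1 — centre the observation: (x - mu) = (2, -3).

Step 2 — invert Sigma. det(Sigma) = 16·9 - (-4)² = 128.
  Sigma^{-1} = (1/det) · [[d, -b], [-b, a]] = [[0.0703, 0.0312],
 [0.0312, 0.125]].

Step 3 — form the quadratic (x - mu)^T · Sigma^{-1} · (x - mu):
  Sigma^{-1} · (x - mu) = (0.0469, -0.3125).
  (x - mu)^T · [Sigma^{-1} · (x - mu)] = (2)·(0.0469) + (-3)·(-0.3125) = 1.0312.

Step 4 — take square root: d = √(1.0312) ≈ 1.0155.

d(x, mu) = √(1.0312) ≈ 1.0155


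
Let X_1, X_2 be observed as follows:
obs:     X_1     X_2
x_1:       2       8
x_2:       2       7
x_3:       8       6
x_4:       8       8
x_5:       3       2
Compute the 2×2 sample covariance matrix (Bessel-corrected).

Step 1 — column means:
  mean(X_1) = (2 + 2 + 8 + 8 + 3) / 5 = 23/5 = 4.6
  mean(X_2) = (8 + 7 + 6 + 8 + 2) / 5 = 31/5 = 6.2

Step 2 — sample covariance S[i,j] = (1/(n-1)) · Σ_k (x_{k,i} - mean_i) · (x_{k,j} - mean_j), with n-1 = 4.
  S[X_1,X_1] = ((-2.6)·(-2.6) + (-2.6)·(-2.6) + (3.4)·(3.4) + (3.4)·(3.4) + (-1.6)·(-1.6)) / 4 = 39.2/4 = 9.8
  S[X_1,X_2] = ((-2.6)·(1.8) + (-2.6)·(0.8) + (3.4)·(-0.2) + (3.4)·(1.8) + (-1.6)·(-4.2)) / 4 = 5.4/4 = 1.35
  S[X_2,X_2] = ((1.8)·(1.8) + (0.8)·(0.8) + (-0.2)·(-0.2) + (1.8)·(1.8) + (-4.2)·(-4.2)) / 4 = 24.8/4 = 6.2

S is symmetric (S[j,i] = S[i,j]). Assembling:

S = [[9.8, 1.35],
 [1.35, 6.2]]


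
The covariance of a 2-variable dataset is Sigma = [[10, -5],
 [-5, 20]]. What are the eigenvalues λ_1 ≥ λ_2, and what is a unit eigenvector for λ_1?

Step 1 — characteristic polynomial of 2×2 Sigma:
  det(Sigma - λI) = λ² - trace · λ + det = 0.
  trace = 10 + 20 = 30, det = 10·20 - (-5)² = 175.
Step 2 — discriminant:
  Δ = trace² - 4·det = 900 - 700 = 200.
Step 3 — eigenvalues:
  λ = (trace ± √Δ)/2 = (30 ± 14.1421)/2,
  λ_1 = 22.0711,  λ_2 = 7.9289.

Step 4 — unit eigenvector for λ_1: solve (Sigma - λ_1 I)v = 0. First row:
  (10 - 22.0711)·v_x + (-5)·v_y = 0, i.e. (-12.0711)·v_x + (-5)·v_y = 0,
  so v ∝ (b, λ_1 - a) = (-5, 12.0711); multiply by -1 so the first entry is positive: u = (5, -12.0711).
  ||u|| = √((5)² + (-12.0711)²) = √(170.7107) ≈ 13.0656,
  v_1 = u/||u|| ≈ (0.3827, -0.9239) (||v_1|| = 1).

λ_1 = 22.0711,  λ_2 = 7.9289;  v_1 ≈ (0.3827, -0.9239)


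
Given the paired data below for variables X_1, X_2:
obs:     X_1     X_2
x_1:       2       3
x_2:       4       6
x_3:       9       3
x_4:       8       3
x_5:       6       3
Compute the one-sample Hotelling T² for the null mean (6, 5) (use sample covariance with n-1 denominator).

Step 1 — sample mean vector:
  mean(X_1) = (2 + 4 + 9 + 8 + 6) / 5 = 29/5 = 5.8
  mean(X_2) = (3 + 6 + 3 + 3 + 3) / 5 = 18/5 = 3.6
  x̄ = (5.8, 3.6),  deviation x̄ - mu_0 = (5.8, 3.6) - (6, 5) = (-0.2, -1.4).

Step 2 — sample covariance matrix, S[i,j] = (1/(n-1)) · Σ_k (x_{k,i} - mean_i) · (x_{k,j} - mean_j), divisor n-1 = 4:
  S[X_1,X_1] = ((-3.8)·(-3.8) + (-1.8)·(-1.8) + (3.2)·(3.2) + (2.2)·(2.2) + (0.2)·(0.2)) / 4 = 32.8/4 = 8.2
  S[X_1,X_2] = ((-3.8)·(-0.6) + (-1.8)·(2.4) + (3.2)·(-0.6) + (2.2)·(-0.6) + (0.2)·(-0.6)) / 4 = -5.4/4 = -1.35
  S[X_2,X_2] = ((-0.6)·(-0.6) + (2.4)·(2.4) + (-0.6)·(-0.6) + (-0.6)·(-0.6) + (-0.6)·(-0.6)) / 4 = 7.2/4 = 1.8
  S = [[8.2, -1.35],
 [-1.35, 1.8]].

Step 3 — invert S. det(S) = 8.2·1.8 - (-1.35)² = 12.9375.
  S^{-1} = (1/det) · [[d, -b], [-b, a]] = [[0.1391, 0.1043],
 [0.1043, 0.6338]].

Step 4 — quadratic form (x̄ - mu_0)^T · S^{-1} · (x̄ - mu_0):
  S^{-1} · (x̄ - mu_0) = (-0.1739, -0.9082),
  (x̄ - mu_0)^T · [...] = (-0.2)·(-0.1739) + (-1.4)·(-0.9082) = 1.3063.

Step 5 — scale by n: T² = 5 · 1.3063 = 6.5314.

T² ≈ 6.5314


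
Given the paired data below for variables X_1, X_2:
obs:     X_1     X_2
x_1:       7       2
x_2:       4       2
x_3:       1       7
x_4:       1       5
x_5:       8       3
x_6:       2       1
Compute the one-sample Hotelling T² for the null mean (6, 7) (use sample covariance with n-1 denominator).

Step 1 — sample mean vector:
  mean(X_1) = (7 + 4 + 1 + 1 + 8 + 2) / 6 = 23/6 = 3.8333
  mean(X_2) = (2 + 2 + 7 + 5 + 3 + 1) / 6 = 20/6 = 3.3333
  x̄ = (3.8333, 3.3333),  deviation x̄ - mu_0 = (3.8333, 3.3333) - (6, 7) = (-2.1667, -3.6667).

Step 2 — sample covariance matrix, S[i,j] = (1/(n-1)) · Σ_k (x_{k,i} - mean_i) · (x_{k,j} - mean_j), divisor n-1 = 5:
  S[X_1,X_1] = ((3.1667)·(3.1667) + (0.1667)·(0.1667) + (-2.8333)·(-2.8333) + (-2.8333)·(-2.8333) + (4.1667)·(4.1667) + (-1.8333)·(-1.8333)) / 5 = 46.8333/5 = 9.3667
  S[X_1,X_2] = ((3.1667)·(-1.3333) + (0.1667)·(-1.3333) + (-2.8333)·(3.6667) + (-2.8333)·(1.6667) + (4.1667)·(-0.3333) + (-1.8333)·(-2.3333)) / 5 = -16.6667/5 = -3.3333
  S[X_2,X_2] = ((-1.3333)·(-1.3333) + (-1.3333)·(-1.3333) + (3.6667)·(3.6667) + (1.6667)·(1.6667) + (-0.3333)·(-0.3333) + (-2.3333)·(-2.3333)) / 5 = 25.3333/5 = 5.0667
  S = [[9.3667, -3.3333],
 [-3.3333, 5.0667]].

Step 3 — invert S. det(S) = 9.3667·5.0667 - (-3.3333)² = 36.3467.
  S^{-1} = (1/det) · [[d, -b], [-b, a]] = [[0.1394, 0.0917],
 [0.0917, 0.2577]].

Step 4 — quadratic form (x̄ - mu_0)^T · S^{-1} · (x̄ - mu_0):
  S^{-1} · (x̄ - mu_0) = (-0.6383, -1.1436),
  (x̄ - mu_0)^T · [...] = (-2.1667)·(-0.6383) + (-3.6667)·(-1.1436) = 5.5762.

Step 5 — scale by n: T² = 6 · 5.5762 = 33.4574.

T² ≈ 33.4574


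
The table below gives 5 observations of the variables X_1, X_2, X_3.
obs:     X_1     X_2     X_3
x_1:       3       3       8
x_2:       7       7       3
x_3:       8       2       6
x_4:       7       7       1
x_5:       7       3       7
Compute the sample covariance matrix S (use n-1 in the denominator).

Step 1 — column means:
  mean(X_1) = (3 + 7 + 8 + 7 + 7) / 5 = 32/5 = 6.4
  mean(X_2) = (3 + 7 + 2 + 7 + 3) / 5 = 22/5 = 4.4
  mean(X_3) = (8 + 3 + 6 + 1 + 7) / 5 = 25/5 = 5

Step 2 — sample covariance S[i,j] = (1/(n-1)) · Σ_k (x_{k,i} - mean_i) · (x_{k,j} - mean_j), with n-1 = 4.
  S[X_1,X_1] = ((-3.4)·(-3.4) + (0.6)·(0.6) + (1.6)·(1.6) + (0.6)·(0.6) + (0.6)·(0.6)) / 4 = 15.2/4 = 3.8
  S[X_1,X_2] = ((-3.4)·(-1.4) + (0.6)·(2.6) + (1.6)·(-2.4) + (0.6)·(2.6) + (0.6)·(-1.4)) / 4 = 3.2/4 = 0.8
  S[X_1,X_3] = ((-3.4)·(3) + (0.6)·(-2) + (1.6)·(1) + (0.6)·(-4) + (0.6)·(2)) / 4 = -11/4 = -2.75
  S[X_2,X_2] = ((-1.4)·(-1.4) + (2.6)·(2.6) + (-2.4)·(-2.4) + (2.6)·(2.6) + (-1.4)·(-1.4)) / 4 = 23.2/4 = 5.8
  S[X_2,X_3] = ((-1.4)·(3) + (2.6)·(-2) + (-2.4)·(1) + (2.6)·(-4) + (-1.4)·(2)) / 4 = -25/4 = -6.25
  S[X_3,X_3] = ((3)·(3) + (-2)·(-2) + (1)·(1) + (-4)·(-4) + (2)·(2)) / 4 = 34/4 = 8.5

S is symmetric (S[j,i] = S[i,j]). Assembling:

S = [[3.8, 0.8, -2.75],
 [0.8, 5.8, -6.25],
 [-2.75, -6.25, 8.5]]


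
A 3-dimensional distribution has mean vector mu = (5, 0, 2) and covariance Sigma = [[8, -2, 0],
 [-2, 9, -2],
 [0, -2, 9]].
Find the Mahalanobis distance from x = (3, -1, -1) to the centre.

Step 1 — centre the observation: (x - mu) = (-2, -1, -3).

Step 2 — invert Sigma (cofactor / det for 3×3, or solve directly):
  Sigma^{-1} = [[0.1328, 0.031, 0.0069],
 [0.031, 0.1241, 0.0276],
 [0.0069, 0.0276, 0.1172]].

Step 3 — form the quadratic (x - mu)^T · Sigma^{-1} · (x - mu):
  Sigma^{-1} · (x - mu) = (-0.3172, -0.269, -0.3931).
  (x - mu)^T · [Sigma^{-1} · (x - mu)] = (-2)·(-0.3172) + (-1)·(-0.269) + (-3)·(-0.3931) = 2.0828.

Step 4 — take square root: d = √(2.0828) ≈ 1.4432.

d(x, mu) = √(2.0828) ≈ 1.4432


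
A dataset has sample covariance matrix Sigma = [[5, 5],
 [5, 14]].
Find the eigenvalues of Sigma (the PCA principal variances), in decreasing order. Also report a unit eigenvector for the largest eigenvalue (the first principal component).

Step 1 — characteristic polynomial of 2×2 Sigma:
  det(Sigma - λI) = λ² - trace · λ + det = 0.
  trace = 5 + 14 = 19, det = 5·14 - (5)² = 45.
Step 2 — discriminant:
  Δ = trace² - 4·det = 361 - 180 = 181.
Step 3 — eigenvalues:
  λ = (trace ± √Δ)/2 = (19 ± 13.4536)/2,
  λ_1 = 16.2268,  λ_2 = 2.7732.

Step 4 — unit eigenvector for λ_1: solve (Sigma - λ_1 I)v = 0. First row:
  (5 - 16.2268)·v_x + (5)·v_y = 0, i.e. (-11.2268)·v_x + (5)·v_y = 0,
  so v ∝ (b, λ_1 - a) = (5, 11.2268) = u.
  ||u|| = √((5)² + (11.2268)²) = √(151.0413) ≈ 12.2899,
  v_1 = u/||u|| ≈ (0.4068, 0.9135) (||v_1|| = 1).

λ_1 = 16.2268,  λ_2 = 2.7732;  v_1 ≈ (0.4068, 0.9135)


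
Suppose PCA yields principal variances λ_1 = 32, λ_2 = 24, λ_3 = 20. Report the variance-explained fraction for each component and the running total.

Step 1 — total variance = trace(Sigma) = Σ λ_i = 32 + 24 + 20 = 76.

Step 2 — fraction explained by component i = λ_i / Σ λ:
  PC1: 32/76 = 0.4211
  PC2: 24/76 = 0.3158
  PC3: 20/76 = 0.2632

Step 3 — cumulative fraction after k components = (λ_1 + ... + λ_k) / Σ λ:
  k = 1: 32/76 = 0.4211
  k = 2: (32 + 24)/76 = 56/76 = 0.7368
  k = 3: (32 + 24 + 20)/76 = 76/76 = 1

Summary (fraction, with percent):

explained: PC1 0.4211 (42.11%), PC2 0.3158 (31.58%), PC3 0.2632 (26.32%);  cumulative: 0.4211, 0.7368, 1


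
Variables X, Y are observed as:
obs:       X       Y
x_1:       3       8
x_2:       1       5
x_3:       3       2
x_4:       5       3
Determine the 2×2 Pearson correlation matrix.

Step 1 — column means:
  mean(X) = (3 + 1 + 3 + 5) / 4 = 12/4 = 3
  mean(Y) = (8 + 5 + 2 + 3) / 4 = 18/4 = 4.5

Step 2 — sample variances and covariances s[i,j] = (1/(n-1)) · Σ_k (x_{k,i} - mean_i) · (x_{k,j} - mean_j), with n-1 = 3:
  s[X,X] = ((0)·(0) + (-2)·(-2) + (0)·(0) + (2)·(2)) / 3 = 8/3 = 2.6667
  s[X,Y] = ((0)·(3.5) + (-2)·(0.5) + (0)·(-2.5) + (2)·(-1.5)) / 3 = -4/3 = -1.3333
  s[Y,Y] = ((3.5)·(3.5) + (0.5)·(0.5) + (-2.5)·(-2.5) + (-1.5)·(-1.5)) / 3 = 21/3 = 7
  Sample standard deviations s_i = √(s[i,i]):
  s(X) = √(2.6667) = 1.633
  s(Y) = √(7) = 2.6458

Step 3 — r_{ij} = s_{ij} / (s_i · s_j):
  r[X,X] = 1 (diagonal).
  r[X,Y] = -1.3333 / (1.633 · 2.6458) = -1.3333 / 4.3205 = -0.3086
  r[Y,Y] = 1 (diagonal).

R is symmetric with unit diagonal. Assembling:

R = [[1, -0.3086],
 [-0.3086, 1]]


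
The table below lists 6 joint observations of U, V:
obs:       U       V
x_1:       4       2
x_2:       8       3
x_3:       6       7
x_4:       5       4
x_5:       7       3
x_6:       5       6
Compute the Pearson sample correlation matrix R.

Step 1 — column means:
  mean(U) = (4 + 8 + 6 + 5 + 7 + 5) / 6 = 35/6 = 5.8333
  mean(V) = (2 + 3 + 7 + 4 + 3 + 6) / 6 = 25/6 = 4.1667

Step 2 — sample variances and covariances s[i,j] = (1/(n-1)) · Σ_k (x_{k,i} - mean_i) · (x_{k,j} - mean_j), with n-1 = 5:
  s[U,U] = ((-1.8333)·(-1.8333) + (2.1667)·(2.1667) + (0.1667)·(0.1667) + (-0.8333)·(-0.8333) + (1.1667)·(1.1667) + (-0.8333)·(-0.8333)) / 5 = 10.8333/5 = 2.1667
  s[U,V] = ((-1.8333)·(-2.1667) + (2.1667)·(-1.1667) + (0.1667)·(2.8333) + (-0.8333)·(-0.1667) + (1.1667)·(-1.1667) + (-0.8333)·(1.8333)) / 5 = -0.8333/5 = -0.1667
  s[V,V] = ((-2.1667)·(-2.1667) + (-1.1667)·(-1.1667) + (2.8333)·(2.8333) + (-0.1667)·(-0.1667) + (-1.1667)·(-1.1667) + (1.8333)·(1.8333)) / 5 = 18.8333/5 = 3.7667
  Sample standard deviations s_i = √(s[i,i]):
  s(U) = √(2.1667) = 1.472
  s(V) = √(3.7667) = 1.9408

Step 3 — r_{ij} = s_{ij} / (s_i · s_j):
  r[U,U] = 1 (diagonal).
  r[U,V] = -0.1667 / (1.472 · 1.9408) = -0.1667 / 2.8568 = -0.0583
  r[V,V] = 1 (diagonal).

R is symmetric with unit diagonal. Assembling:

R = [[1, -0.0583],
 [-0.0583, 1]]


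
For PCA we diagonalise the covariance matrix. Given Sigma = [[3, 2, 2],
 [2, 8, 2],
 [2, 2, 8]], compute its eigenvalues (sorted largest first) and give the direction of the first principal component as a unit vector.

Step 1 — characteristic polynomial p(λ) = det(λI - Sigma) = λ³ - tr·λ² + c_1·λ - det, where tr = trace, c_1 = sum of the principal 2×2 minors, det = det(Sigma):
  tr = 3 + 8 + 8 = 19,
  c_1 = (3·8 - (2)²) + (3·8 - (2)²) + (8·8 - (2)²) = 20 + 20 + 60 = 100,
  det = 3·(8·8 - (2)²) - (2)·((2)·8 - (2)·(2)) + (2)·((2)·(2) - 8·(2)) = 3·(60) - (2)·(12) + (2)·(-12) = 132.
  So p(λ) = λ³ - 19λ² + 100λ - 132.
Step 2 — look for an integer root (rational root theorem: any rational root is an integer divisor of 132). Testing λ = 2:
  p(2) = 8 - 76 + 200 - 132 = 0  ✓
  Dividing out (λ - 2): p(λ) = (λ - 2)(λ² - 17λ + 66).
Step 3 — remaining eigenvalues from the quadratic λ² - 17λ + 66 = 0:
  Δ = 17² - 4·66 = 289 - 264 = 25,  λ = (17 ± √25)/2 = (17 ± 5)/2 = 11 or 6.
  Sorted: λ_1 = 11,  λ_2 = 6,  λ_3 = 2  (check: sum = 19 = tr ✓).

Step 4 — unit eigenvector for λ_1 = 11: v spans the null space of (Sigma - λ_1 I), whose rows are
  r_1 = (-8, 2, 2),  r_2 = (2, -3, 2),  r_3 = (2, 2, -3).
  v is orthogonal to every row, so take v ∝ r_1 × r_2 = ((2)·(2) - (2)·(-3), (2)·(2) - (-8)·(2), (-8)·(-3) - (2)·(2)) = (10, 20, 20).
  Rescale (divide by 10): u = (1, 2, 2).
  ||u|| = √((1)² + (2)² + (2)²) = √(9) = 3,  v_1 = u/||u|| ≈ (0.3333, 0.6667, 0.6667) (||v_1|| = 1).

λ_1 = 11,  λ_2 = 6,  λ_3 = 2;  v_1 ≈ (0.3333, 0.6667, 0.6667)


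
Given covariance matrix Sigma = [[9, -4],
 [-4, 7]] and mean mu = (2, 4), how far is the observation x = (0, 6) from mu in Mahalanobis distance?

Step 1 — centre the observation: (x - mu) = (-2, 2).

Step 2 — invert Sigma. det(Sigma) = 9·7 - (-4)² = 47.
  Sigma^{-1} = (1/det) · [[d, -b], [-b, a]] = [[0.1489, 0.0851],
 [0.0851, 0.1915]].

Step 3 — form the quadratic (x - mu)^T · Sigma^{-1} · (x - mu):
  Sigma^{-1} · (x - mu) = (-0.1277, 0.2128).
  (x - mu)^T · [Sigma^{-1} · (x - mu)] = (-2)·(-0.1277) + (2)·(0.2128) = 0.6809.

Step 4 — take square root: d = √(0.6809) ≈ 0.8251.

d(x, mu) = √(0.6809) ≈ 0.8251


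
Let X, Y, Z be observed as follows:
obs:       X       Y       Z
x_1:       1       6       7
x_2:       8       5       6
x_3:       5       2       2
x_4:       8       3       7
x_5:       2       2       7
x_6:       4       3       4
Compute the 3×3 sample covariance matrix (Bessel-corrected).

Step 1 — column means:
  mean(X) = (1 + 8 + 5 + 8 + 2 + 4) / 6 = 28/6 = 4.6667
  mean(Y) = (6 + 5 + 2 + 3 + 2 + 3) / 6 = 21/6 = 3.5
  mean(Z) = (7 + 6 + 2 + 7 + 7 + 4) / 6 = 33/6 = 5.5

Step 2 — sample covariance S[i,j] = (1/(n-1)) · Σ_k (x_{k,i} - mean_i) · (x_{k,j} - mean_j), with n-1 = 5.
  S[X,X] = ((-3.6667)·(-3.6667) + (3.3333)·(3.3333) + (0.3333)·(0.3333) + (3.3333)·(3.3333) + (-2.6667)·(-2.6667) + (-0.6667)·(-0.6667)) / 5 = 43.3333/5 = 8.6667
  S[X,Y] = ((-3.6667)·(2.5) + (3.3333)·(1.5) + (0.3333)·(-1.5) + (3.3333)·(-0.5) + (-2.6667)·(-1.5) + (-0.6667)·(-0.5)) / 5 = -2/5 = -0.4
  S[X,Z] = ((-3.6667)·(1.5) + (3.3333)·(0.5) + (0.3333)·(-3.5) + (3.3333)·(1.5) + (-2.6667)·(1.5) + (-0.6667)·(-1.5)) / 5 = -3/5 = -0.6
  S[Y,Y] = ((2.5)·(2.5) + (1.5)·(1.5) + (-1.5)·(-1.5) + (-0.5)·(-0.5) + (-1.5)·(-1.5) + (-0.5)·(-0.5)) / 5 = 13.5/5 = 2.7
  S[Y,Z] = ((2.5)·(1.5) + (1.5)·(0.5) + (-1.5)·(-3.5) + (-0.5)·(1.5) + (-1.5)·(1.5) + (-0.5)·(-1.5)) / 5 = 7.5/5 = 1.5
  S[Z,Z] = ((1.5)·(1.5) + (0.5)·(0.5) + (-3.5)·(-3.5) + (1.5)·(1.5) + (1.5)·(1.5) + (-1.5)·(-1.5)) / 5 = 21.5/5 = 4.3

S is symmetric (S[j,i] = S[i,j]). Assembling:

S = [[8.6667, -0.4, -0.6],
 [-0.4, 2.7, 1.5],
 [-0.6, 1.5, 4.3]]


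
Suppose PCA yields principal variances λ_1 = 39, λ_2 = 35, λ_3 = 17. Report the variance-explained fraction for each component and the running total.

Step 1 — total variance = trace(Sigma) = Σ λ_i = 39 + 35 + 17 = 91.

Step 2 — fraction explained by component i = λ_i / Σ λ:
  PC1: 39/91 = 0.4286
  PC2: 35/91 = 0.3846
  PC3: 17/91 = 0.1868

Step 3 — cumulative fraction after k components = (λ_1 + ... + λ_k) / Σ λ:
  k = 1: 39/91 = 0.4286
  k = 2: (39 + 35)/91 = 74/91 = 0.8132
  k = 3: (39 + 35 + 17)/91 = 91/91 = 1

Summary (fraction, with percent):

explained: PC1 0.4286 (42.86%), PC2 0.3846 (38.46%), PC3 0.1868 (18.68%);  cumulative: 0.4286, 0.8132, 1


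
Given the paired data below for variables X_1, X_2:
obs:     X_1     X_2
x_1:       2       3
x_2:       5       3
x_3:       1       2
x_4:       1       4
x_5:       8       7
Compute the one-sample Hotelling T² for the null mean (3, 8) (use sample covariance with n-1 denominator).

Step 1 — sample mean vector:
  mean(X_1) = (2 + 5 + 1 + 1 + 8) / 5 = 17/5 = 3.4
  mean(X_2) = (3 + 3 + 2 + 4 + 7) / 5 = 19/5 = 3.8
  x̄ = (3.4, 3.8),  deviation x̄ - mu_0 = (3.4, 3.8) - (3, 8) = (0.4, -4.2).

Step 2 — sample covariance matrix, S[i,j] = (1/(n-1)) · Σ_k (x_{k,i} - mean_i) · (x_{k,j} - mean_j), divisor n-1 = 4:
  S[X_1,X_1] = ((-1.4)·(-1.4) + (1.6)·(1.6) + (-2.4)·(-2.4) + (-2.4)·(-2.4) + (4.6)·(4.6)) / 4 = 37.2/4 = 9.3
  S[X_1,X_2] = ((-1.4)·(-0.8) + (1.6)·(-0.8) + (-2.4)·(-1.8) + (-2.4)·(0.2) + (4.6)·(3.2)) / 4 = 18.4/4 = 4.6
  S[X_2,X_2] = ((-0.8)·(-0.8) + (-0.8)·(-0.8) + (-1.8)·(-1.8) + (0.2)·(0.2) + (3.2)·(3.2)) / 4 = 14.8/4 = 3.7
  S = [[9.3, 4.6],
 [4.6, 3.7]].

Step 3 — invert S. det(S) = 9.3·3.7 - (4.6)² = 13.25.
  S^{-1} = (1/det) · [[d, -b], [-b, a]] = [[0.2792, -0.3472],
 [-0.3472, 0.7019]].

Step 4 — quadratic form (x̄ - mu_0)^T · S^{-1} · (x̄ - mu_0):
  S^{-1} · (x̄ - mu_0) = (1.5698, -3.0868),
  (x̄ - mu_0)^T · [...] = (0.4)·(1.5698) + (-4.2)·(-3.0868) = 13.5925.

Step 5 — scale by n: T² = 5 · 13.5925 = 67.9623.

T² ≈ 67.9623


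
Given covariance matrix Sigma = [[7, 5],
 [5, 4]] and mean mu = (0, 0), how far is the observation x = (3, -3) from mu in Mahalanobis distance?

Step 1 — centre the observation: (x - mu) = (3, -3).

Step 2 — invert Sigma. det(Sigma) = 7·4 - (5)² = 3.
  Sigma^{-1} = (1/det) · [[d, -b], [-b, a]] = [[1.3333, -1.6667],
 [-1.6667, 2.3333]].

Step 3 — form the quadratic (x - mu)^T · Sigma^{-1} · (x - mu):
  Sigma^{-1} · (x - mu) = (9, -12).
  (x - mu)^T · [Sigma^{-1} · (x - mu)] = (3)·(9) + (-3)·(-12) = 63.

Step 4 — take square root: d = √(63) ≈ 7.9373.

d(x, mu) = √(63) ≈ 7.9373


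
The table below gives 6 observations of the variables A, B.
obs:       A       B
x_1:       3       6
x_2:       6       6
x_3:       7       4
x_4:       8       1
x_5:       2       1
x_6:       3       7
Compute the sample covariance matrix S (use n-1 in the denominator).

Step 1 — column means:
  mean(A) = (3 + 6 + 7 + 8 + 2 + 3) / 6 = 29/6 = 4.8333
  mean(B) = (6 + 6 + 4 + 1 + 1 + 7) / 6 = 25/6 = 4.1667

Step 2 — sample covariance S[i,j] = (1/(n-1)) · Σ_k (x_{k,i} - mean_i) · (x_{k,j} - mean_j), with n-1 = 5.
  S[A,A] = ((-1.8333)·(-1.8333) + (1.1667)·(1.1667) + (2.1667)·(2.1667) + (3.1667)·(3.1667) + (-2.8333)·(-2.8333) + (-1.8333)·(-1.8333)) / 5 = 30.8333/5 = 6.1667
  S[A,B] = ((-1.8333)·(1.8333) + (1.1667)·(1.8333) + (2.1667)·(-0.1667) + (3.1667)·(-3.1667) + (-2.8333)·(-3.1667) + (-1.8333)·(2.8333)) / 5 = -7.8333/5 = -1.5667
  S[B,B] = ((1.8333)·(1.8333) + (1.8333)·(1.8333) + (-0.1667)·(-0.1667) + (-3.1667)·(-3.1667) + (-3.1667)·(-3.1667) + (2.8333)·(2.8333)) / 5 = 34.8333/5 = 6.9667

S is symmetric (S[j,i] = S[i,j]). Assembling:

S = [[6.1667, -1.5667],
 [-1.5667, 6.9667]]


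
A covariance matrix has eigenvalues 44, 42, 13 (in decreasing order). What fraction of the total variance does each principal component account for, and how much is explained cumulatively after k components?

Step 1 — total variance = trace(Sigma) = Σ λ_i = 44 + 42 + 13 = 99.

Step 2 — fraction explained by component i = λ_i / Σ λ:
  PC1: 44/99 = 0.4444
  PC2: 42/99 = 0.4242
  PC3: 13/99 = 0.1313

Step 3 — cumulative fraction after k components = (λ_1 + ... + λ_k) / Σ λ:
  k = 1: 44/99 = 0.4444
  k = 2: (44 + 42)/99 = 86/99 = 0.8687
  k = 3: (44 + 42 + 13)/99 = 99/99 = 1

Summary (fraction, with percent):

explained: PC1 0.4444 (44.44%), PC2 0.4242 (42.42%), PC3 0.1313 (13.13%);  cumulative: 0.4444, 0.8687, 1


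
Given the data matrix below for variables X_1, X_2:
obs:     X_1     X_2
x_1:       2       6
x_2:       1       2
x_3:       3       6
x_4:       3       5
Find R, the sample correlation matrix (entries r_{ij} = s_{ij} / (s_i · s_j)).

Step 1 — column means:
  mean(X_1) = (2 + 1 + 3 + 3) / 4 = 9/4 = 2.25
  mean(X_2) = (6 + 2 + 6 + 5) / 4 = 19/4 = 4.75

Step 2 — sample variances and covariances s[i,j] = (1/(n-1)) · Σ_k (x_{k,i} - mean_i) · (x_{k,j} - mean_j), with n-1 = 3:
  s[X_1,X_1] = ((-0.25)·(-0.25) + (-1.25)·(-1.25) + (0.75)·(0.75) + (0.75)·(0.75)) / 3 = 2.75/3 = 0.9167
  s[X_1,X_2] = ((-0.25)·(1.25) + (-1.25)·(-2.75) + (0.75)·(1.25) + (0.75)·(0.25)) / 3 = 4.25/3 = 1.4167
  s[X_2,X_2] = ((1.25)·(1.25) + (-2.75)·(-2.75) + (1.25)·(1.25) + (0.25)·(0.25)) / 3 = 10.75/3 = 3.5833
  Sample standard deviations s_i = √(s[i,i]):
  s(X_1) = √(0.9167) = 0.9574
  s(X_2) = √(3.5833) = 1.893

Step 3 — r_{ij} = s_{ij} / (s_i · s_j):
  r[X_1,X_1] = 1 (diagonal).
  r[X_1,X_2] = 1.4167 / (0.9574 · 1.893) = 1.4167 / 1.8124 = 0.7817
  r[X_2,X_2] = 1 (diagonal).

R is symmetric with unit diagonal. Assembling:

R = [[1, 0.7817],
 [0.7817, 1]]
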